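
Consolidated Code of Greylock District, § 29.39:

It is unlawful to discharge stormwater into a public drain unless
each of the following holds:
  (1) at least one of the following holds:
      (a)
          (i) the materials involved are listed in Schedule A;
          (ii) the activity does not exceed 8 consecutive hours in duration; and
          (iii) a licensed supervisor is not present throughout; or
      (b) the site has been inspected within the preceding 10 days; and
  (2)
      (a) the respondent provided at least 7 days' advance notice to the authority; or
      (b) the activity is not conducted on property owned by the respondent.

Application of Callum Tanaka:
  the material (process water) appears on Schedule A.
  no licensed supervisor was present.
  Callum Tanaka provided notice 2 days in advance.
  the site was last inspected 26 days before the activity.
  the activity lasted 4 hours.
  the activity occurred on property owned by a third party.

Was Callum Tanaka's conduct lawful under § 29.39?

Yes — lawful.

(i) Schedule A material — holds.
(ii) ≤ 8 hrs duration — met.
(iii) not (supervisor present) — met.
(a) = T AND T AND T = true.
(b) site inspected — fails.
(1) = T OR F = true.
(a) ≥7 days' notice — not met.
(b) not (own property) — satisfied.
(2) = F OR T = true.
So Overall is satisfied (T AND T).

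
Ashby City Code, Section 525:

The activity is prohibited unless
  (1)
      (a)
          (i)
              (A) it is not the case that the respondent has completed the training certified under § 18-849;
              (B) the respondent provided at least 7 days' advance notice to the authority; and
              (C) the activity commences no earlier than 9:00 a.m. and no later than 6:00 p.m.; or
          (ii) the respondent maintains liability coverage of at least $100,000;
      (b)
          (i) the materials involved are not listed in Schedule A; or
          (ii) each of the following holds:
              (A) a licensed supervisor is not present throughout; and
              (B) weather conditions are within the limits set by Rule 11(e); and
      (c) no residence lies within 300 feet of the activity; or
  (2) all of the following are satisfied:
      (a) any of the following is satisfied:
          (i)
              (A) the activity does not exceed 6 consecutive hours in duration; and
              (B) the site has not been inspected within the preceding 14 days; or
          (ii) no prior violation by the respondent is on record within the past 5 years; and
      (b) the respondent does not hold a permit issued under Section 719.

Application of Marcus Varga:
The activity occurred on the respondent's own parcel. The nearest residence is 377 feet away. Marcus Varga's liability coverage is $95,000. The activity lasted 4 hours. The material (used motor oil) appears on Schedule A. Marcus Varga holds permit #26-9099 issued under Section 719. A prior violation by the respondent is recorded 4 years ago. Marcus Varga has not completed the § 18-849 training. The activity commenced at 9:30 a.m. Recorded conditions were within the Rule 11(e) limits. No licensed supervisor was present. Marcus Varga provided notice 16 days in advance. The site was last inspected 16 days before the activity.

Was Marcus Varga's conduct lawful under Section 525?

Yes — lawful.

(A) not (training certified) — met.
(B) ≥7 days' notice — holds.
(C) start within hours — holds.
So (i) is satisfied (T AND T AND T).
(ii) coverage ≥ $100,000 — not satisfied.
So (a) is satisfied (T OR F).
(i) not (Schedule A material) — not met.
(A) not (supervisor present) — satisfied.
(B) weather ok — holds.
(ii) = T AND T = true.
(b): F OR T → true.
(c) no residence in 300 ft — satisfied.
(1): T AND T AND T → true.
(A) ≤ 6 hrs duration — holds.
(B) not (site inspected) — satisfied.
So (i) is satisfied (T AND T).
(ii) no prior violation — not met.
So (a) is satisfied (T OR F).
(b) not (holds permit) — not met.
(2) = T AND F = false.
Overall: T OR F → true.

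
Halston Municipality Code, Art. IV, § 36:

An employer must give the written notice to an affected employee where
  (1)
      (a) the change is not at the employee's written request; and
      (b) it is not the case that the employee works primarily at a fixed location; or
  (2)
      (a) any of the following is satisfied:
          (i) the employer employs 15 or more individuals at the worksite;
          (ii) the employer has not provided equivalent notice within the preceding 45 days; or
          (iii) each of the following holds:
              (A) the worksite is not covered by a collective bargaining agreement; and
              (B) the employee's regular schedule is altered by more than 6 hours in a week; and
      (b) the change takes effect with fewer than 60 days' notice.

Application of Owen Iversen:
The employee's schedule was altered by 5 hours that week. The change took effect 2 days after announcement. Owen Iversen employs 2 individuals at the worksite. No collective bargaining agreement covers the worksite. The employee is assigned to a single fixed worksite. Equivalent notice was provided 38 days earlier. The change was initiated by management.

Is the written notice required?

(a) not employee-requested — satisfied.
(b) not (fixed location) — not met.
(1): T AND F → false.
(i) ≥ 15 at site — not satisfied.
(ii) no recent notice — not satisfied.
(A) no CBA — met.
(B) schedule shift > 6h — fails.
(iii): T AND F → false.
So (a) is not satisfied (F OR F OR F).
(b) < 60 days' notice — satisfied.
(2) = F AND T = false.
Overall: F OR F → false.

No — not required.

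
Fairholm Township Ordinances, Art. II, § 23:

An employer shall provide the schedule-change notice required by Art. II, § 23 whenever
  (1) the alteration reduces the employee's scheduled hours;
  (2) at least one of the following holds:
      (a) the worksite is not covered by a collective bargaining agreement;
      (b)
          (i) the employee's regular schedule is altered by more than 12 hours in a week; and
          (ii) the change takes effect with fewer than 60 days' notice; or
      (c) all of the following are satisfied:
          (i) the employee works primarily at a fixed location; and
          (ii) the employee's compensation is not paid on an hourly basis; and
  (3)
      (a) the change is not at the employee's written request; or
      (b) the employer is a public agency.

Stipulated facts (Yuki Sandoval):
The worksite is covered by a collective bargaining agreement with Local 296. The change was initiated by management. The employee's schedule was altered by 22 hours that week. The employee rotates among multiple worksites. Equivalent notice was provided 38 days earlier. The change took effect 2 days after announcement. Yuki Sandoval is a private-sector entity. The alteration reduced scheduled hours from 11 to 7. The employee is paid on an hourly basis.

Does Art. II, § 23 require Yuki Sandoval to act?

(1) hours reduced — holds.
(a) no CBA — not met.
(i) schedule shift > 12h — holds.
(ii) < 60 days' notice — met.
(b): T AND T → true.
(i) fixed location — fails.
(ii) not (hourly-paid) — not satisfied.
(c) = F AND F = false.
So (2) is satisfied (F OR T OR F).
(a) not employee-requested — satisfied.
(b) public agency — not met.
So (3) is satisfied (T OR F).
So Overall is satisfied (T AND T AND T).

Yes — required.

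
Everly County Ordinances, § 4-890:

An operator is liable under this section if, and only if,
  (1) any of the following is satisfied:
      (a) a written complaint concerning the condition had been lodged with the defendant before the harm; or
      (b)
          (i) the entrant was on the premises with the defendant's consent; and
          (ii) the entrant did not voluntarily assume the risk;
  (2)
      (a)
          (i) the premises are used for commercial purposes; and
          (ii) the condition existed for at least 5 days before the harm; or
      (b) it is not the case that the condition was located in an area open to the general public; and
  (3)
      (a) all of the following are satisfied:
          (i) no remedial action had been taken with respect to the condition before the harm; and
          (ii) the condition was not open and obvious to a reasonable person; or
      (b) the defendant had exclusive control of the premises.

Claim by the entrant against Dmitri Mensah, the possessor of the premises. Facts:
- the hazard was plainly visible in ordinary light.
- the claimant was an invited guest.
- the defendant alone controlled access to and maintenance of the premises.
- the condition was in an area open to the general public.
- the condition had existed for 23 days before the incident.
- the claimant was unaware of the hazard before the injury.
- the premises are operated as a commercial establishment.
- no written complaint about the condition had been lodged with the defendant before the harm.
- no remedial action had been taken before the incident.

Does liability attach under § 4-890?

Yes — liable.

(a) complaint lodged — fails.
(i) consent to enter — satisfied.
(ii) no assumed risk — satisfied.
(b): T AND T → true.
So (1) is satisfied (F OR T).
(i) commercial use — holds.
(ii) condition ≥5 days old — holds.
(a) = T AND T = true.
(b) not (public area) — fails.
(2) = T OR F = true.
(i) no remedial action — satisfied.
(ii) not open/obvious — fails.
(a): T AND F → false.
(b) exclusive control — holds.
So (3) is satisfied (F OR T).
Overall = T AND T AND T = true.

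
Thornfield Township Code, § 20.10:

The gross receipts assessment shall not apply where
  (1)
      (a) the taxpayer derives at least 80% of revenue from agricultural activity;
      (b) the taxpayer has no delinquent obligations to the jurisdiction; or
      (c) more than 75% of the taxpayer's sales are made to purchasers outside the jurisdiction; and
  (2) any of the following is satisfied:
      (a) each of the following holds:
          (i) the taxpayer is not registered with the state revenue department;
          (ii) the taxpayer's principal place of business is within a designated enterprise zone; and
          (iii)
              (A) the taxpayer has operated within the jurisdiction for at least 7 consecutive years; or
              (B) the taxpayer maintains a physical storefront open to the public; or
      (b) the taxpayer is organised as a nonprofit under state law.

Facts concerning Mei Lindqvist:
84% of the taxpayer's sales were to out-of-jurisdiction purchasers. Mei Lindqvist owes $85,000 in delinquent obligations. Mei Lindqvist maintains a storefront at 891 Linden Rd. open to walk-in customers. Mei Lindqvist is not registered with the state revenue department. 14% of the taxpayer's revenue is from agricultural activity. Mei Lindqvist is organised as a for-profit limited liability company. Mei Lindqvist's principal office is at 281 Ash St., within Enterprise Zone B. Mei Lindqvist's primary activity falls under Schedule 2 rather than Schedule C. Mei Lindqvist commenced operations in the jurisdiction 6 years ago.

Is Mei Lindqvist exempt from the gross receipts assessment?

(a) ≥80% agricultural — not met.
(b) no delinquency — fails.
(c) >75% out-of-jur. sales — satisfied.
(1): F OR F OR T → true.
(i) not (state-registered) — satisfied.
(ii) in enterprise zone — met.
(A) ≥ 7 yrs in jurisdiction — not met.
(B) has storefront — satisfied.
(iii): F OR T → true.
So (a) is satisfied (T AND T AND T).
(b) nonprofit — not satisfied.
(2): T OR F → true.
So Overall is satisfied (T AND T).

Yes — exempt.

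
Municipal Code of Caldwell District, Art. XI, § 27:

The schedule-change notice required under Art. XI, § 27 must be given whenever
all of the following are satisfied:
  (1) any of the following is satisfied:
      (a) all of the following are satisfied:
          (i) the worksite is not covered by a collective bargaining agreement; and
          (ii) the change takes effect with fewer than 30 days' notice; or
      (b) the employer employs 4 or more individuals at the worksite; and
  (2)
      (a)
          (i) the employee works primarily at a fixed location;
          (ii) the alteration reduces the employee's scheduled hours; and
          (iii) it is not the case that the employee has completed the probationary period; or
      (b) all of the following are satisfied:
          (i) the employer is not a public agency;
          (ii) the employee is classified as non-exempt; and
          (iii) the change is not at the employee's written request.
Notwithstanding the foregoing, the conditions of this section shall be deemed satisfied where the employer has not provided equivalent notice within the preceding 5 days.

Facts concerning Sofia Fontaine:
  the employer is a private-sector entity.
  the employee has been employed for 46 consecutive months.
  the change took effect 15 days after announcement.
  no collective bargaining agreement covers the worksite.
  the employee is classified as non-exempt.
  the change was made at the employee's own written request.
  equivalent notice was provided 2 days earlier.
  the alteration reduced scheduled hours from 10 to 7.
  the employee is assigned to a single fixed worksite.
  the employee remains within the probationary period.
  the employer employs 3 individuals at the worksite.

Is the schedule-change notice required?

Yes — required.

(i) no CBA — met.
(ii) < 30 days' notice — met.
So (a) is satisfied (T AND T).
(b) ≥ 4 at site — not satisfied.
(1) = T OR F = true.
(i) fixed location — holds.
(ii) hours reduced — met.
(iii) not (past probation) — satisfied.
(a) = T AND T AND T = true.
(i) not (public agency) — satisfied.
(ii) non-exempt — holds.
(iii) not employee-requested — fails.
(b) = T AND T AND F = false.
So (2) is satisfied (T OR F).
Overall = T AND T = true.
Exception (no recent notice) — not satisfied.
Result: main true OR exception false → true.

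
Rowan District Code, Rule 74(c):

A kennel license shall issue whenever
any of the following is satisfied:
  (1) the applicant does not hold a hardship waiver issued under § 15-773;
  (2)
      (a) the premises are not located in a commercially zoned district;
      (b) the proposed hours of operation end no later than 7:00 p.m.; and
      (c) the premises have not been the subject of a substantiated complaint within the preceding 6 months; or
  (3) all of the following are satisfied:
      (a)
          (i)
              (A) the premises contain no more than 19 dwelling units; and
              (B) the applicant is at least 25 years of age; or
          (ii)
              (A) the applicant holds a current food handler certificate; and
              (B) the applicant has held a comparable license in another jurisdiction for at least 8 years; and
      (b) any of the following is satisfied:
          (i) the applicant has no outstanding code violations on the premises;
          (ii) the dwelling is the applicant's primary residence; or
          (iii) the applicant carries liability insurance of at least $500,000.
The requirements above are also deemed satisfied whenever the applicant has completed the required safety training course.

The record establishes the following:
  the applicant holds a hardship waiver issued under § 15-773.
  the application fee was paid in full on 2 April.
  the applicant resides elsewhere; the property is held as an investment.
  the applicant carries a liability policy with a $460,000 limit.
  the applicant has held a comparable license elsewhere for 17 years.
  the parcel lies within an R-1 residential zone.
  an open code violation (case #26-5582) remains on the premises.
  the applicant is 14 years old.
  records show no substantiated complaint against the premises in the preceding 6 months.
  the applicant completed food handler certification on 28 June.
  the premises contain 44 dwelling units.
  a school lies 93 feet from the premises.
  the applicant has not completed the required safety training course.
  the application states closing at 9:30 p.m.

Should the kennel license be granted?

(1) not (hardship waiver) — fails.
(a) not (commercially zoned) — satisfied.
(b) closes by 7 p.m. — not met.
(c) no complaint in 6 mo. — met.
So (2) is not satisfied (T AND F AND T).
(A) ≤ 19 units — not satisfied.
(B) age ≥ 25 — not met.
(i) = F AND F = false.
(A) food handler cert. — holds.
(B) prior license ≥ 8 yr — met.
So (ii) is satisfied (T AND T).
So (a) is satisfied (F OR T).
(i) no code violations — not satisfied.
(ii) primary residence — not met.
(iii) insurance ≥ $500,000 — not met.
So (b) is not satisfied (F OR F OR F).
(3) = T AND F = false.
Overall: F OR F OR F → false.
Exception (safety training) — not satisfied.
Result: main false OR exception false → false.

No — denied.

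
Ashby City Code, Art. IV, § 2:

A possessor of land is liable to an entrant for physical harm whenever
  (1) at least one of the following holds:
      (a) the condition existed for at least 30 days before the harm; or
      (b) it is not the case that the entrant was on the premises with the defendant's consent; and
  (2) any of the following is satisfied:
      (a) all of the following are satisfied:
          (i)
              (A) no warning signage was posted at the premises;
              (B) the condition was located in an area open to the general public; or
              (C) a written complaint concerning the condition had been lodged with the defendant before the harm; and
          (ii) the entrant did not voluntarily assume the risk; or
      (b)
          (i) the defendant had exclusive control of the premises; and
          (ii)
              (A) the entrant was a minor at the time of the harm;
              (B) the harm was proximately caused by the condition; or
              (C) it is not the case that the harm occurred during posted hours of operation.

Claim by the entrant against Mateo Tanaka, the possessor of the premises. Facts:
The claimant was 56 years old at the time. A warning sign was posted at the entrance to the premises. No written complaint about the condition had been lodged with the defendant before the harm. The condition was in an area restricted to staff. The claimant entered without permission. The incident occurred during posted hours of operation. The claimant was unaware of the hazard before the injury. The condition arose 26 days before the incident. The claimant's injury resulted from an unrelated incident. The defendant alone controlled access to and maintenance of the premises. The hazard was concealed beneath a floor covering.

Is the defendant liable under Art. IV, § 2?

No — not liable.

(a) condition ≥30 days old — fails.
(b) not (consent to enter) — met.
(1) = F OR T = true.
(A) no signage posted — fails.
(B) public area — fails.
(C) complaint lodged — fails.
(i): F OR F OR F → false.
(ii) no assumed risk — met.
So (a) is not satisfied (F AND T).
(i) exclusive control — met.
(A) entrant a minor — not met.
(B) proximate cause — fails.
(C) not (during posted hours) — not met.
(ii) = F OR F OR F = false.
So (b) is not satisfied (T AND F).
So (2) is not satisfied (F OR F).
Overall = T AND F = false.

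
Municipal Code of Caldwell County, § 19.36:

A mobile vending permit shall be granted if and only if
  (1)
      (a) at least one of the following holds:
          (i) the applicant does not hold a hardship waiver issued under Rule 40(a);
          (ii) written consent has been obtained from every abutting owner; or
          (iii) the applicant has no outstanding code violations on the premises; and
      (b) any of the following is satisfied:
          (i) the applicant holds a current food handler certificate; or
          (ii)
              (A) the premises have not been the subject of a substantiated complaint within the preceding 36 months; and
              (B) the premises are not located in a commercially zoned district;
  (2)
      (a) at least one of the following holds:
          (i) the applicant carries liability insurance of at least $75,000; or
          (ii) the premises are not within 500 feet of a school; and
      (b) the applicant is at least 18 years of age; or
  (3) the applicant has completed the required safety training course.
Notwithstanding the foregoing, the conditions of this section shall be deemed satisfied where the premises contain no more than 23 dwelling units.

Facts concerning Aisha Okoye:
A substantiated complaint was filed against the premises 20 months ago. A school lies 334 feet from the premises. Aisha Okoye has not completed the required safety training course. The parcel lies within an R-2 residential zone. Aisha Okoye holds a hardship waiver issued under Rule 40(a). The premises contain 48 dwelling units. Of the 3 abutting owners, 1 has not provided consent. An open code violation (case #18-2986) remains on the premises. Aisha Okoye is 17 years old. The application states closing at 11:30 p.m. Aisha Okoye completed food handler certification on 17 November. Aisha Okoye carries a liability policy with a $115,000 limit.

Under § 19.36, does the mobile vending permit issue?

No — denied.

(i) not (hardship waiver) — not met.
(ii) all abutters consent — not met.
(iii) no code violations — not met.
So (a) is not satisfied (F OR F OR F).
(i) food handler cert. — met.
(A) no complaint in 36 mo. — fails.
(B) not (commercially zoned) — satisfied.
(ii): F AND T → false.
So (b) is satisfied (T OR F).
So (1) is not satisfied (F AND T).
(i) insurance ≥ $75,000 — met.
(ii) ≥500 ft from school — not met.
(a): T OR F → true.
(b) age ≥ 18 — fails.
(2) = T AND F = false.
(3) safety training — not met.
Overall = F OR F OR F = false.
Exception (≤ 23 units) — not satisfied.
Result: main false OR exception false → false.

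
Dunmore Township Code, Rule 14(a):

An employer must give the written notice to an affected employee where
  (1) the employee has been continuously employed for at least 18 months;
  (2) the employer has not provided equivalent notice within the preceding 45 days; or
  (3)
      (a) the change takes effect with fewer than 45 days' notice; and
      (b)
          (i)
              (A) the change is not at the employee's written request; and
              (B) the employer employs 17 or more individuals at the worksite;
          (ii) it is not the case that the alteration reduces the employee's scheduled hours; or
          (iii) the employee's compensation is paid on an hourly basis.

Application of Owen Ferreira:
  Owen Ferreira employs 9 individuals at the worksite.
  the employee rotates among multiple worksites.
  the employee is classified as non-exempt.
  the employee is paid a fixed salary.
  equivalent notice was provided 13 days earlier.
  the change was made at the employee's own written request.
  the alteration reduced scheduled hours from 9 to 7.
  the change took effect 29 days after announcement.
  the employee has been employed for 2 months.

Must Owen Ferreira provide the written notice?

(1) tenure ≥ 18 mo. — not satisfied.
(2) no recent notice — fails.
(a) < 45 days' notice — holds.
(A) not employee-requested — fails.
(B) ≥ 17 at site — not satisfied.
(i) = F AND F = false.
(ii) not (hours reduced) — not satisfied.
(iii) hourly-paid — not met.
So (b) is not satisfied (F OR F OR F).
(3) = T AND F = false.
Overall = F OR F OR F = false.

No — not required.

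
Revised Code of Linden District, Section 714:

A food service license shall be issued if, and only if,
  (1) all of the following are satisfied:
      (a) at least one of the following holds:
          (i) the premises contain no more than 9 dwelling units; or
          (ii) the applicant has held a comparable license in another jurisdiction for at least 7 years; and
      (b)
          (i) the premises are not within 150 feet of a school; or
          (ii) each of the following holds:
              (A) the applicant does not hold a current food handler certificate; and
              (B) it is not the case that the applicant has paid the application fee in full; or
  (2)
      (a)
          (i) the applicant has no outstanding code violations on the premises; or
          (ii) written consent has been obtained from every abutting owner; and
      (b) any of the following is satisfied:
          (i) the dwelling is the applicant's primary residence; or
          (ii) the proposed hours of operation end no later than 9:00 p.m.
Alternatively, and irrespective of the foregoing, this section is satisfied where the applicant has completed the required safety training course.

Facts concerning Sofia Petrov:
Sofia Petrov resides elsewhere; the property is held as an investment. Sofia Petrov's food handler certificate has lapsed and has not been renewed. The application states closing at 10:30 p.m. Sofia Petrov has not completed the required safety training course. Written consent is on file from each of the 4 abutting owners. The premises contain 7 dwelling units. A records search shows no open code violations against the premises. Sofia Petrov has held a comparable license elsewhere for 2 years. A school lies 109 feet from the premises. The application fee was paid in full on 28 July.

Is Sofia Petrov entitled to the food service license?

(i) ≤ 9 units — met.
(ii) prior license ≥ 7 yr — fails.
(a) = T OR F = true.
(i) ≥150 ft from school — fails.
(A) not (food handler cert.) — met.
(B) not (fee paid) — fails.
So (ii) is not satisfied (T AND F).
(b): F OR F → false.
(1) = T AND F = false.
(i) no code violations — met.
(ii) all abutters consent — satisfied.
(a): T OR T → true.
(i) primary residence — fails.
(ii) closes by 9 p.m. — fails.
(b) = F OR F = false.
So (2) is not satisfied (T AND F).
Overall: F OR F → false.
Exception (safety training) — not satisfied.
Result: main false OR exception false → false.

No — denied.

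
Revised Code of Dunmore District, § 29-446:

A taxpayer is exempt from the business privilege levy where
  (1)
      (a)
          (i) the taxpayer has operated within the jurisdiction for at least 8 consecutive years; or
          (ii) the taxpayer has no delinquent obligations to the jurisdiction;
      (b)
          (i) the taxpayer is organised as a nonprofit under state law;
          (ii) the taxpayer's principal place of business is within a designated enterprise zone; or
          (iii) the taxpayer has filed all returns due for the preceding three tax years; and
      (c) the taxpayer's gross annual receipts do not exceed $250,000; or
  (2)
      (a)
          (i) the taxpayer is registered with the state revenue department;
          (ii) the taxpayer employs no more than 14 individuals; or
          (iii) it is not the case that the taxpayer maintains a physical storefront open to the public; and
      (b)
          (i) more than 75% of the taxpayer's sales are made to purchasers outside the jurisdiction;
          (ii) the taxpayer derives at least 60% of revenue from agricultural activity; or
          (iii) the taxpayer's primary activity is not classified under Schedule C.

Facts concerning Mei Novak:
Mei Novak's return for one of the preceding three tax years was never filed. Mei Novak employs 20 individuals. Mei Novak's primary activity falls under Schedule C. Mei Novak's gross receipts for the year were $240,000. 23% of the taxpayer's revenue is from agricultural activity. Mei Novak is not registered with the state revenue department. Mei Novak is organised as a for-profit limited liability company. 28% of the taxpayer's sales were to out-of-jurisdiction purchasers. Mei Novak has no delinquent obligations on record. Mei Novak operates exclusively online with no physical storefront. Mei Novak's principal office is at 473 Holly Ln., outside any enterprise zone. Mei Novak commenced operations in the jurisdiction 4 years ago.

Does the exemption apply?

No — not exempt.

(i) ≥ 8 yrs in jurisdiction — not met.
(ii) no delinquency — holds.
(a): F OR T → true.
(i) nonprofit — fails.
(ii) in enterprise zone — not met.
(iii) returns current — not met.
(b) = F OR F OR F = false.
(c) receipts ≤ $250,000 — holds.
So (1) is not satisfied (T AND F AND T).
(i) state-registered — not met.
(ii) ≤ 14 employees — fails.
(iii) not (has storefront) — met.
So (a) is satisfied (F OR F OR T).
(i) >75% out-of-jur. sales — fails.
(ii) ≥60% agricultural — not met.
(iii) not (Schedule C activity) — not met.
(b): F OR F OR F → false.
(2): T AND F → false.
Overall: F OR F → false.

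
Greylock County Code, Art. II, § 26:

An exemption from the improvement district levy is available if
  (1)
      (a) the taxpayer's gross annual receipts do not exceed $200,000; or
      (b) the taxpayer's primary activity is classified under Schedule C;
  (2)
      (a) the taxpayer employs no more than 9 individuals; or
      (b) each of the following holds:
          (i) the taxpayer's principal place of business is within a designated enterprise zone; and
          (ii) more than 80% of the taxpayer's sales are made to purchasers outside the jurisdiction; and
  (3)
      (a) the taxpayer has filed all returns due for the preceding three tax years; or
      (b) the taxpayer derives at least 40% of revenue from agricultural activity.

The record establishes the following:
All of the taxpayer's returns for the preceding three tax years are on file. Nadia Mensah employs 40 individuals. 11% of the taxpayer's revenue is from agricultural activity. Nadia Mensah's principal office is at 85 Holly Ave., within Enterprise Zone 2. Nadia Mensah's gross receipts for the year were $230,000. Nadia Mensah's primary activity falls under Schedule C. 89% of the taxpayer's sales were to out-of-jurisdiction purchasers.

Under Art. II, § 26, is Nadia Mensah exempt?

(a) receipts ≤ $200,000 — not met.
(b) Schedule C activity — satisfied.
So (1) is satisfied (F OR T).
(a) ≤ 9 employees — not satisfied.
(i) in enterprise zone — met.
(ii) >80% out-of-jur. sales — met.
(b): T AND T → true.
(2) = F OR T = true.
(a) returns current — satisfied.
(b) ≥40% agricultural — not satisfied.
(3) = T OR F = true.
So Overall is satisfied (T AND T AND T).

Yes — exempt.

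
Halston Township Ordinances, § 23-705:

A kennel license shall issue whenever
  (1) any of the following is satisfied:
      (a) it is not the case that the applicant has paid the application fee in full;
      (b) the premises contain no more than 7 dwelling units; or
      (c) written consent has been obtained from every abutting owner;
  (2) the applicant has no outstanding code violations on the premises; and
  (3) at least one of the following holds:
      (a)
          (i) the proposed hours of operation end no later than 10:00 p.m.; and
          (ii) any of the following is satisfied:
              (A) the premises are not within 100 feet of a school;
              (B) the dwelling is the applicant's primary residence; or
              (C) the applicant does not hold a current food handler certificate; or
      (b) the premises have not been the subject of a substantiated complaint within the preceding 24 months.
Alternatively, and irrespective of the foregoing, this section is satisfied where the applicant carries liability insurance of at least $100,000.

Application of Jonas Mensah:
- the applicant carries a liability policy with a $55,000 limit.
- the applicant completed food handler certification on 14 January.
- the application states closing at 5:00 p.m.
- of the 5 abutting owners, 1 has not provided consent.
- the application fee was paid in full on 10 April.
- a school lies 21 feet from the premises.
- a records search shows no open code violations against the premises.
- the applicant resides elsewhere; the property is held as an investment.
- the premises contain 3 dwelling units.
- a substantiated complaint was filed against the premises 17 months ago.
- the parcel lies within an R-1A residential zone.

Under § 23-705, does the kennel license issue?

(a) not (fee paid) — not met.
(b) ≤ 7 units — satisfied.
(c) all abutters consent — fails.
So (1) is satisfied (F OR T OR F).
(2) no code violations — met.
(i) closes by 10 p.m. — satisfied.
(A) ≥100 ft from school — fails.
(B) primary residence — not satisfied.
(C) not (food handler cert.) — not met.
So (ii) is not satisfied (F OR F OR F).
(a): T AND F → false.
(b) no complaint in 24 mo. — fails.
So (3) is not satisfied (F OR F).
Overall: T AND T AND F → false.
Exception (insurance ≥ $100,000) — not satisfied.
Result: main false OR exception false → false.

No — denied.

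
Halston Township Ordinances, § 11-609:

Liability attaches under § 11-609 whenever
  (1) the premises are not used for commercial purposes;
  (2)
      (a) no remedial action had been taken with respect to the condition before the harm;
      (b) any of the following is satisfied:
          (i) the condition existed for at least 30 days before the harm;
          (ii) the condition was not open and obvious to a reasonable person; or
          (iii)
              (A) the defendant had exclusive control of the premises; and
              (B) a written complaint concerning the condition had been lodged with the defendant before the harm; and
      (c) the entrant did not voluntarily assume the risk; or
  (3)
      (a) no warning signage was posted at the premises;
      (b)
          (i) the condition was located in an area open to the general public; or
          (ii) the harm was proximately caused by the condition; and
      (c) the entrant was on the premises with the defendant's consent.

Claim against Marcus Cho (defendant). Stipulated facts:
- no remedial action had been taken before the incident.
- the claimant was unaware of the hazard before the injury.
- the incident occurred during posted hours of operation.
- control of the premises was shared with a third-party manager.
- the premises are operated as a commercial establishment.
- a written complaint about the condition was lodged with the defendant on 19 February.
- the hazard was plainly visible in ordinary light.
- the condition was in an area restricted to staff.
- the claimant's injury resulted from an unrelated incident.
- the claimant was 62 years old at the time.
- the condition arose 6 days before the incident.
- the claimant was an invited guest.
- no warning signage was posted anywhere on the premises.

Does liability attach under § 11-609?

No — not liable.

(1) not (commercial use) — fails.
(a) no remedial action — holds.
(i) condition ≥30 days old — fails.
(ii) not open/obvious — not satisfied.
(A) exclusive control — not satisfied.
(B) complaint lodged — satisfied.
(iii): F AND T → false.
(b) = F OR F OR F = false.
(c) no assumed risk — satisfied.
(2): T AND F AND T → false.
(a) no signage posted — satisfied.
(i) public area — fails.
(ii) proximate cause — not met.
(b) = F OR F = false.
(c) consent to enter — satisfied.
(3): T AND F AND T → false.
Overall = F OR F OR F = false.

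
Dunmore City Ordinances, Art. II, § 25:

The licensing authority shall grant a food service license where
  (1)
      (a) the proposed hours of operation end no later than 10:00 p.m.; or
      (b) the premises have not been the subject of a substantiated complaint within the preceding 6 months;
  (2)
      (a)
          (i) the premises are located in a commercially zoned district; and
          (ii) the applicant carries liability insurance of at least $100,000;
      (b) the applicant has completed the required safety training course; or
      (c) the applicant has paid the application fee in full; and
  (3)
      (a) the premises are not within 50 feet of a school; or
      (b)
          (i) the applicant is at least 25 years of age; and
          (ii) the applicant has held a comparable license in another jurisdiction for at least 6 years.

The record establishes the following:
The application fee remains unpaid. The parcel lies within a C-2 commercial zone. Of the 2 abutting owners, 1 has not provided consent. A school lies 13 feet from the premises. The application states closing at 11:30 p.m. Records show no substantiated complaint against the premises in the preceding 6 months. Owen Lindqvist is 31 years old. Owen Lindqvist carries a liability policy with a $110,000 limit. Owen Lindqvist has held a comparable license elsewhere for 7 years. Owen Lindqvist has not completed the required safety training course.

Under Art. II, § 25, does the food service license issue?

(a) closes by 10 p.m. — not satisfied.
(b) no complaint in 6 mo. — met.
So (1) is satisfied (F OR T).
(i) commercially zoned — satisfied.
(ii) insurance ≥ $100,000 — holds.
(a): T AND T → true.
(b) safety training — fails.
(c) fee paid — fails.
(2) = T OR F OR F = true.
(a) ≥50 ft from school — not satisfied.
(i) age ≥ 25 — met.
(ii) prior license ≥ 6 yr — met.
(b) = T AND T = true.
(3): F OR T → true.
So Overall is satisfied (T AND T AND T).

Yes — granted.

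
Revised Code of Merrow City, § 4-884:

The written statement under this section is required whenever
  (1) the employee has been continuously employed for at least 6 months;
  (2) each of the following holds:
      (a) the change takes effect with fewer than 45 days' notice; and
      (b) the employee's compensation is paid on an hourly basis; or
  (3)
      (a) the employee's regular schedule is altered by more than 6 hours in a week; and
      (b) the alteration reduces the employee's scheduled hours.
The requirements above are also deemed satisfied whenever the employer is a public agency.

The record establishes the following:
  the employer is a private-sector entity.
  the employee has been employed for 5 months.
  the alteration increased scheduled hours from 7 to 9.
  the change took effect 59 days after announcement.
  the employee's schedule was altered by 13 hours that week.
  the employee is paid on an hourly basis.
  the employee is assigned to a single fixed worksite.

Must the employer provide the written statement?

(1) tenure ≥ 6 mo. — not satisfied.
(a) < 45 days' notice — fails.
(b) hourly-paid — met.
So (2) is not satisfied (F AND T).
(a) schedule shift > 6h — met.
(b) hours reduced — fails.
So (3) is not satisfied (T AND F).
So Overall is not satisfied (F OR F OR F).
Exception (public agency) — not satisfied.
Result: main false OR exception false → false.

No — not required.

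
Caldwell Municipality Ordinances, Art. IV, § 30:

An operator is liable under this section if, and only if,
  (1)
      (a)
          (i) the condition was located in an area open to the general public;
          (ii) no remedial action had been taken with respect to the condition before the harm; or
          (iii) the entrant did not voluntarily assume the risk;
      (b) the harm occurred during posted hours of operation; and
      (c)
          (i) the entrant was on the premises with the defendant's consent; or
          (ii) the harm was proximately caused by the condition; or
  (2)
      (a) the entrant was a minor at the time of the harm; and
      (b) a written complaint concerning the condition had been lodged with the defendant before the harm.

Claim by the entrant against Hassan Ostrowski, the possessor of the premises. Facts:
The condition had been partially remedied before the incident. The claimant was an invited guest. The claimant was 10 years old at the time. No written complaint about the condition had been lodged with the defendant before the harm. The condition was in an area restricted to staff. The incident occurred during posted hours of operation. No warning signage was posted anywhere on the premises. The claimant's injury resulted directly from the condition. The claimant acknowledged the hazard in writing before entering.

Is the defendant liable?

(i) public area — not met.
(ii) no remedial action — fails.
(iii) no assumed risk — not met.
(a) = F OR F OR F = false.
(b) during posted hours — met.
(i) consent to enter — met.
(ii) proximate cause — met.
(c) = T OR T = true.
(1) = F AND T AND T = false.
(a) entrant a minor — satisfied.
(b) complaint lodged — fails.
So (2) is not satisfied (T AND F).
So Overall is not satisfied (F OR F).

No — not liable.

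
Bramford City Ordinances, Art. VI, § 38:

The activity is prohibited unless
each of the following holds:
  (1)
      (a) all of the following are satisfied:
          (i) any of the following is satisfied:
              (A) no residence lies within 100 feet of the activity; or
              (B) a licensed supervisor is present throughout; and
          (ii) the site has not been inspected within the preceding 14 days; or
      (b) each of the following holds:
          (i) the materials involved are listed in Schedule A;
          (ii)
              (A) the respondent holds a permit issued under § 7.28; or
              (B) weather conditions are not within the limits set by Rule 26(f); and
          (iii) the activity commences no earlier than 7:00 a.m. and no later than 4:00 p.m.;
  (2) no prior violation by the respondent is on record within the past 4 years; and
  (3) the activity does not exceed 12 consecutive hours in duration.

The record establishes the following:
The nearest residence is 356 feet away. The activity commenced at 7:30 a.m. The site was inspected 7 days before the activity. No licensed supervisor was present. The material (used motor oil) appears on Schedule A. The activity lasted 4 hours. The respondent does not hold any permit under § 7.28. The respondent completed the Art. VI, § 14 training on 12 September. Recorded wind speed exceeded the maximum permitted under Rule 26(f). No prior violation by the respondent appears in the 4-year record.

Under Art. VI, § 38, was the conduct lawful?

Yes — lawful.

(A) no residence in 100 ft — holds.
(B) supervisor present — not satisfied.
(i): T OR F → true.
(ii) not (site inspected) — fails.
So (a) is not satisfied (T AND F).
(i) Schedule A material — satisfied.
(A) holds permit — not satisfied.
(B) not (weather ok) — met.
So (ii) is satisfied (F OR T).
(iii) start within hours — holds.
So (b) is satisfied (T AND T AND T).
(1): F OR T → true.
(2) no prior violation — satisfied.
(3) ≤ 12 hrs duration — holds.
Overall: T AND T AND T → true.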